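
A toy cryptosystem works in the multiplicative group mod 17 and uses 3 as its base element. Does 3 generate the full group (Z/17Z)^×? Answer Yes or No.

Yes

φ(17) = 17 − 1 = 16 = 2^4.
3 is a primitive root mod 17 iff 3^(φ(17)/q) ≢ 1 for every prime q | φ(17), i.e. q ∈ {2}.
3^8 ≡ 16 (mod 17)  [q = 2: ≢ 1 ✓]
None equal 1, so ord_17(3) = 16: 3 is a primitive root.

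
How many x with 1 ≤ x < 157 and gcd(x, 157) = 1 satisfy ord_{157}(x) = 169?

0

φ(157) = 157 − 1 = 156 = 2^2 · 3 · 13.
(Z/157Z)^× is cyclic (|G| = 156); a cyclic group of order m has exactly φ(d) elements of each order d | m, and none otherwise.
169 does not divide 156, so no element of (Z/157Z)^× has order 169.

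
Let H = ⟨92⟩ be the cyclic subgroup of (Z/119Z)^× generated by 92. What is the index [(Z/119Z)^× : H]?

6

ord(92) | φ(119) = φ(7·17) = (7−1)·(17−1) = 6·16 = 96 = 2^5 · 3.
Divisors of 96: 1, 2, 3, 4, 6, 8, 12, 16, 24, 32, 48, 96.
Test each divisor d:
92^1 ≡ 92 (mod 119)
92^2 ≡ 15 (mod 119)
92^3 ≡ 71 (mod 119)
92^4 ≡ 106 (mod 119)
92^6 ≡ 43 (mod 119)
92^8 ≡ 50 (mod 119)
92^12 ≡ 64 (mod 119)
92^16 ≡ 1 (mod 119) ✓
The order of 92 is 16, so the subgroup it generates has 16 elements.
The index is φ(119) / ord(92) = 96 / 16 = 6.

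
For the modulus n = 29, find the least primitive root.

2

φ(29) = 29 − 1 = 28 = 2^2 · 7.
Test candidates g = 2, 3, … against the prime factors q ∈ {2, 7} of φ(29): g is a generator iff g^(28/q) ≢ 1 for every such q.
g = 2: 2^14 ≡ 28; 2^4 ≡ 16 — none is 1, so 2 is a primitive root.
Hence the least primitive root of 29 is 2.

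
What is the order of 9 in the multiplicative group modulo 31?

15

Since 9 ∈ (Z/31Z)^×, its order divides φ(31) = 31 − 1 = 30 = 2 · 3 · 5.
Divisors of 30: 1, 2, 3, 5, 6, 10, 15, 30.
Evaluate successive powers at the divisors of 30:
9^1 ≡ 9 (mod 31)
9^2 ≡ 19 (mod 31)
9^3 ≡ 16 (mod 31)
9^5 ≡ 25 (mod 31)
9^6 ≡ 8 (mod 31)
9^10 ≡ 5 (mod 31)
9^15 ≡ 1 (mod 31) ✓
Hence ord(9) = 15.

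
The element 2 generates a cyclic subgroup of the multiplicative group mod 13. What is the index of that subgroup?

1

Since 2 ∈ (Z/13Z)^×, its order divides φ(13) = 13 − 1 = 12 = 2^2 · 3.
Divisors of 12: 1, 2, 3, 4, 6, 12.
Compute 2^d (mod 13) for the divisors d until we hit 1:
2^1 ≡ 2 (mod 13)
2^2 ≡ 4 (mod 13)
2^3 ≡ 8 (mod 13)
2^4 ≡ 3 (mod 13)
2^6 ≡ 12 (mod 13)
2^12 ≡ 1 (mod 13) ✓
The order of 2 is 12, so the subgroup it generates has 12 elements.
The index is φ(13) / ord(2) = 12 / 12 = 1.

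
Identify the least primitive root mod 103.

5

φ(103) = 103 − 1 = 102 = 2 · 3 · 17.
Test candidates g = 2, 3, … against the prime factors q ∈ {2, 3, 17} of φ(103): g is a generator iff g^(102/q) ≢ 1 for every such q.
g = 2: 2^51 ≡ 1 — hits 1, so not a primitive root.
g = 3: 3^51 ≡ 102; 3^34 ≡ 1 — hits 1, so not a primitive root.
g = 4: 4^51 ≡ 1 — hits 1, so not a primitive root.
g = 5: 5^51 ≡ 102; 5^34 ≡ 56; 5^6 ≡ 72 — none is 1, so 5 is a primitive root.
The smallest primitive root modulo 103 is 5.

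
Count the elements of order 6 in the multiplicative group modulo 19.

2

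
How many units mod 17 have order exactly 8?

φ(17) = 17 − 1 = 16 = 2^4.
In a cyclic group of order 16, there are φ(d) elements of order d for each divisor d of 16, and zero for non-divisors.
8 = 2^3 divides 16, and φ(8) = 4.

4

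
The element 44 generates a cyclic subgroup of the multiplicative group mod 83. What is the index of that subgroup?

2

ord(44) | φ(83) = 83 − 1 = 82 = 2 · 41.
Divisors of 82: 1, 2, 41, 82.
Check 44^d mod 83 for each divisor in increasing order:
44^1 ≡ 44 (mod 83)
44^2 ≡ 27 (mod 83)
44^41 ≡ 1 (mod 83) ✓
So ord_83(44) = 41, hence |⟨44⟩| = 41.
Index = |(Z/83Z)^×| / |⟨44⟩| = 82 / 41 = 2.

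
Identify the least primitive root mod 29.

2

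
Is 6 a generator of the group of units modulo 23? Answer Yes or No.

No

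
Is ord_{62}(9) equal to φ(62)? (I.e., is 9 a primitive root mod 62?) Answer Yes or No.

No

φ(62) = φ(2)·φ(31) = 1·30 = 30 = 2 · 3 · 5.
9 is a primitive root mod 62 iff 9^(φ(62)/q) ≢ 1 for every prime q | φ(62), i.e. q ∈ {2, 3, 5}.
9^15 ≡ 1 (mod 62)  [q = 2: ≡ 1 ✗]
9^10 ≡ 5 (mod 62)  [q = 3: ≢ 1 ✓]
9^6 ≡ 39 (mod 62)  [q = 5: ≢ 1 ✓]
The check at q = 2 fails, so 9 generates a proper subgroup.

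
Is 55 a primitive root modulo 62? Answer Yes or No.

φ(62) = φ(2)·φ(31) = 1·30 = 30 = 2 · 3 · 5.
It suffices to check that the order of 55 is not a proper divisor of 30: compute 55^(30/q) for q ∈ {2, 3, 5}.
55^15 ≡ 61 (mod 62)  [q = 2: ≢ 1 ✓]
55^10 ≡ 25 (mod 62)  [q = 3: ≢ 1 ✓]
55^6 ≡ 35 (mod 62)  [q = 5: ≢ 1 ✓]
All checks pass, so 55 has order 30 and is a primitive root modulo 62.

Yes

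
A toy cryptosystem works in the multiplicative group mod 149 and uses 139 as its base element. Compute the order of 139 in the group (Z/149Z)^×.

By Lagrange's theorem, ord_149(139) divides φ(149) = 149 − 1 = 148 = 2^2 · 37.
Divisors of 148: 1, 2, 4, 37, 74, 148.
Check 139^d mod 149 for each divisor in increasing order:
139^1 ≡ 139
139^2 ≡ 100
139^4 ≡ 17
139^37 ≡ 44
139^74 ≡ 148
139^148 ≡ 1
Therefore the multiplicative order of 139 modulo 149 is 148.

148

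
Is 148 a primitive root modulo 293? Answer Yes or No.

No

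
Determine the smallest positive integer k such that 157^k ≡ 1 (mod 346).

86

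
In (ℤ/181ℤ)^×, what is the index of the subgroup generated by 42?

The order of 42 must divide φ(181) = 181 − 1 = 180 = 2^2 · 3^2 · 5.
Divisors of 180: 1, 2, 3, 4, 5, 6, 9, 10, 12, 15, 18, 20, 30, 36, 45, 60, 90, 180.
Check 42^d mod 181 for each divisor in increasing order:
42^1 ≡ 42 (mod 181)
42^2 ≡ 135 (mod 181)
42^3 ≡ 59 (mod 181)
42^4 ≡ 125 (mod 181)
42^5 ≡ 1 (mod 181) ✓
So ord_181(42) = 5, hence |⟨42⟩| = 5.
The index is φ(181) / ord(42) = 180 / 5 = 36.

36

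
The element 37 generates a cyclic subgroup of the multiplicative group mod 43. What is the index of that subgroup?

The order of 37 must divide φ(43) = 43 − 1 = 42 = 2 · 3 · 7.
Divisors of 42: 1, 2, 3, 6, 7, 14, 21, 42.
Evaluate successive powers at the divisors of 42:
37^1 ≡ 37
37^2 ≡ 36
37^3 ≡ 42
37^6 ≡ 1
The order of 37 is 6, so the subgroup it generates has 6 elements.
The index is φ(43) / ord(37) = 42 / 6 = 7.

7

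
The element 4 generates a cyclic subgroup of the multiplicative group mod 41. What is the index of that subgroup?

4

By Lagrange's theorem, ord_41(4) divides φ(41) = 41 − 1 = 40 = 2^3 · 5.
Divisors of 40: 1, 2, 4, 5, 8, 10, 20, 40.
Check 4^d mod 41 for each divisor in increasing order:
4^1 ≡ 4 (mod 41)
4^2 ≡ 16 (mod 41)
4^4 ≡ 10 (mod 41)
4^5 ≡ 40 (mod 41)
4^8 ≡ 18 (mod 41)
4^10 ≡ 1 (mod 41) ✓
Thus |⟨4⟩| = ord(4) = 10.
[(Z/41Z)^× : ⟨4⟩] = 40/10 = 4.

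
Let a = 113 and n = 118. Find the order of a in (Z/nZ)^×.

Since 113 ∈ (Z/118Z)^×, its order divides φ(118) = φ(2)·φ(59) = 1·58 = 58 = 2 · 29.
Divisors of 58: 1, 2, 29, 58.
Evaluate successive powers at the divisors of 58:
113^1 ≡ 113 (mod 118)
113^2 ≡ 25 (mod 118)
113^29 ≡ 117 (mod 118)
113^58 ≡ 1 (mod 118) ✓
So ord_118(113) = 58.

58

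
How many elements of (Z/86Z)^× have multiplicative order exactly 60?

0

φ(86) = φ(2)·φ(43) = 1·42 = 42 = 2 · 3 · 7.
(Z/86Z)^× is cyclic (|G| = 42); a cyclic group of order m has exactly φ(d) elements of each order d | m, and none otherwise.
Since 60 ∤ 42, the count is 0.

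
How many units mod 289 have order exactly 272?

128

φ(289) = φ(17^2) = 17·(17−1) = 272 = 2^4 · 17.
Since (Z/289Z)^× is cyclic of order 272, the number of elements of order d is φ(d) when d | 272 and 0 otherwise.
272 = 2^4 · 17 divides 272, and φ(272) = 128.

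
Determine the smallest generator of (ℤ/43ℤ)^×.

φ(43) = 43 − 1 = 42 = 2 · 3 · 7.
Test candidates g = 2, 3, … against the prime factors q ∈ {2, 3, 7} of φ(43): g is a generator iff g^(42/q) ≢ 1 for every such q.
g = 2: 2^21 ≡ 42; 2^14 ≡ 1 — hits 1, so not a primitive root.
g = 3: 3^21 ≡ 42; 3^14 ≡ 36; 3^6 ≡ 41 — none is 1, so 3 is a primitive root.
The smallest primitive root modulo 43 is 3.

3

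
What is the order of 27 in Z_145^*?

28

Since 27 ∈ (Z/145Z)^×, its order divides φ(145) = φ(5·29) = (5−1)·(29−1) = 4·28 = 112 = 2^4 · 7.
Divisors of 112: 1, 2, 4, 7, 8, 14, 16, 28, 56, 112.
Evaluate successive powers at the divisors of 112:
27^1 ≡ 27
27^2 ≡ 4
27^4 ≡ 16
27^7 ≡ 133
27^8 ≡ 111
27^14 ≡ 144
27^16 ≡ 141
27^28 ≡ 1
The smallest such exponent is 28, so the order of 27 is 28.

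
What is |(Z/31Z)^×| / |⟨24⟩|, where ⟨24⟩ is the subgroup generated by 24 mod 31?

1

By Lagrange's theorem, ord_31(24) divides φ(31) = 31 − 1 = 30 = 2 · 3 · 5.
Divisors of 30: 1, 2, 3, 5, 6, 10, 15, 30.
Evaluate successive powers at the divisors of 30:
24^1 ≡ 24 (mod 31)
24^2 ≡ 18 (mod 31)
24^3 ≡ 29 (mod 31)
24^5 ≡ 26 (mod 31)
24^6 ≡ 4 (mod 31)
24^10 ≡ 25 (mod 31)
24^15 ≡ 30 (mod 31)
24^30 ≡ 1 (mod 31) ✓
Thus |⟨24⟩| = ord(24) = 30.
The index is φ(31) / ord(24) = 30 / 30 = 1.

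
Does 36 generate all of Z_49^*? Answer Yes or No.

No

φ(49) = φ(7^2) = 7·(7−1) = 42 = 2 · 3 · 7.
An element g generates (Z/49Z)^× iff g^(42/q) ≢ 1 (mod 49) for each prime q ∈ {2, 3, 7}.
36^21 ≡ 1 (mod 49)  [q = 2: ≡ 1 ✗]
36^14 ≡ 1 (mod 49)  [q = 3: ≡ 1 ✗]
36^6 ≡ 15 (mod 49)  [q = 7: ≢ 1 ✓]
The check at q = 2 fails, so 36 generates a proper subgroup.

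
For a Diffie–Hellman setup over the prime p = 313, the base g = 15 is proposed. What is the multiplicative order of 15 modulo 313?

312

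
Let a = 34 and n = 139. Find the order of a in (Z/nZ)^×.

23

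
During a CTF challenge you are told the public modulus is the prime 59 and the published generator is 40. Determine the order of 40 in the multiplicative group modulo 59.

58

Since 40 ∈ (Z/59Z)^×, its order divides φ(59) = 59 − 1 = 58 = 2 · 29.
Divisors of 58: 1, 2, 29, 58.
Evaluate successive powers at the divisors of 58:
40^1 ≡ 40 (mod 59)
40^2 ≡ 7 (mod 59)
40^29 ≡ 58 (mod 59)
40^58 ≡ 1 (mod 59) ✓
Therefore the multiplicative order of 40 modulo 59 is 58.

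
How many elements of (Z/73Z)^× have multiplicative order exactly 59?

0

φ(73) = 73 − 1 = 72 = 2^3 · 3^2.
Since (Z/73Z)^× is cyclic of order 72, the number of elements of order d is φ(d) when d | 72 and 0 otherwise.
Here 72 is not a multiple of 59, so there are no elements of order 59.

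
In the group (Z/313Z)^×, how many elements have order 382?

φ(313) = 313 − 1 = 312 = 2^3 · 3 · 13.
In a cyclic group of order 312, there are φ(d) elements of order d for each divisor d of 312, and zero for non-divisors.
382 does not divide 312, so no element of (Z/313Z)^× has order 382.

0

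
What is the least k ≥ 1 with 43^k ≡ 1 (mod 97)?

24

ord(43) | φ(97) = 97 − 1 = 96 = 2^5 · 3.
Divisors of 96: 1, 2, 3, 4, 6, 8, 12, 16, 24, 32, 48, 96.
Evaluate successive powers at the divisors of 96:
43^1 ≡ 43 (mod 97)
43^2 ≡ 6 (mod 97)
43^3 ≡ 64 (mod 97)
43^4 ≡ 36 (mod 97)
43^6 ≡ 22 (mod 97)
43^8 ≡ 35 (mod 97)
43^12 ≡ 96 (mod 97)
43^16 ≡ 61 (mod 97)
43^24 ≡ 1 (mod 97) ✓
The smallest such exponent is 24, so the order of 43 is 24.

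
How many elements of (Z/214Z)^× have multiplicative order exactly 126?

φ(214) = φ(2)·φ(107) = 1·106 = 106 = 2 · 53.
In a cyclic group of order 106, there are φ(d) elements of order d for each divisor d of 106, and zero for non-divisors.
Here 106 is not a multiple of 126, so there are no elements of order 126.

0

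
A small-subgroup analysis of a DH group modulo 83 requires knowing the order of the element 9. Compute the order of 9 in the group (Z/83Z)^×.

The order of 9 must divide φ(83) = 83 − 1 = 82 = 2 · 41.
Divisors of 82: 1, 2, 41, 82.
Compute 9^d (mod 83) for the divisors d until we hit 1:
9^1 ≡ 9 (mod 83)
9^2 ≡ 81 (mod 83)
9^41 ≡ 1 (mod 83) ✓
The smallest such exponent is 41, so the order of 9 is 41.

41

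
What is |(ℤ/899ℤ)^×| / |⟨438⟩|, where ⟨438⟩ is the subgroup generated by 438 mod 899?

6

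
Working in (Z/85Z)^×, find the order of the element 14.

16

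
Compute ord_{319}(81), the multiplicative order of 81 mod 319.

35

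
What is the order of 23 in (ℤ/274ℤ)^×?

136

By Lagrange's theorem, ord_274(23) divides φ(274) = φ(2)·φ(137) = 1·136 = 136 = 2^3 · 17.
Divisors of 136: 1, 2, 4, 8, 17, 34, 68, 136.
Compute 23^d (mod 274) for the divisors d until we hit 1:
23^1 ≡ 23 (mod 274)
23^2 ≡ 255 (mod 274)
23^4 ≡ 87 (mod 274)
23^8 ≡ 171 (mod 274)
23^17 ≡ 147 (mod 274)
23^34 ≡ 237 (mod 274)
23^68 ≡ 273 (mod 274)
23^136 ≡ 1 (mod 274) ✓
Hence ord(23) = 136.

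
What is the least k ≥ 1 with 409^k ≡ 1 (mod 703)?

36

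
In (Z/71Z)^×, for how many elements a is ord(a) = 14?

φ(71) = 71 − 1 = 70 = 2 · 5 · 7.
(Z/71Z)^× is cyclic (|G| = 70); a cyclic group of order m has exactly φ(d) elements of each order d | m, and none otherwise.
14 = 2 · 7 divides 70, and φ(14) = 6.

6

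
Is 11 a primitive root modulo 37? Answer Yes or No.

No

φ(37) = 37 − 1 = 36 = 2^2 · 3^2.
It suffices to check that the order of 11 is not a proper divisor of 36: compute 11^(36/q) for q ∈ {2, 3}.
11^18 ≡ 1 (mod 37)  [q = 2: ≡ 1 ✗]
11^12 ≡ 1 (mod 37)  [q = 3: ≡ 1 ✗]
The check at q = 2 fails, so 11 generates a proper subgroup.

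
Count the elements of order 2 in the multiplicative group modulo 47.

φ(47) = 47 − 1 = 46 = 2 · 23.
(Z/47Z)^× is cyclic (|G| = 46); a cyclic group of order m has exactly φ(d) elements of each order d | m, and none otherwise.
2 | 46, and φ(2) = 2 − 1 = 1.

1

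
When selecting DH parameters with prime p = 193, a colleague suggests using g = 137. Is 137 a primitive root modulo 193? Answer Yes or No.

φ(193) = 193 − 1 = 192 = 2^6 · 3.
An element g generates (Z/193Z)^× iff g^(192/q) ≢ 1 (mod 193) for each prime q ∈ {2, 3}.
137^96 ≡ 1 (mod 193)  [q = 2: ≡ 1 ✗]
137^64 ≡ 108 (mod 193)  [q = 3: ≢ 1 ✓]
137^96 ≡ 1 shows ord(137) | 96, strictly less than φ(193); not a primitive root.

No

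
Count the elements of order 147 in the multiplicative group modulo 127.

φ(127) = 127 − 1 = 126 = 2 · 3^2 · 7.
Since (Z/127Z)^× is cyclic of order 126, the number of elements of order d is φ(d) when d | 126 and 0 otherwise.
Here 126 is not a multiple of 147, so there are no elements of order 147.

0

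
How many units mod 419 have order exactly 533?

φ(419) = 419 − 1 = 418 = 2 · 11 · 19.
(Z/419Z)^× is cyclic (|G| = 418); a cyclic group of order m has exactly φ(d) elements of each order d | m, and none otherwise.
533 does not divide 418, so no element of (Z/419Z)^× has order 533.

0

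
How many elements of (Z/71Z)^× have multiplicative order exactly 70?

φ(71) = 71 − 1 = 70 = 2 · 5 · 7.
(Z/71Z)^× is cyclic (|G| = 70); a cyclic group of order m has exactly φ(d) elements of each order d | m, and none otherwise.
70 = 2 · 5 · 7 divides 70, and φ(70) = 24.

24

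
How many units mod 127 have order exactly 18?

6

φ(127) = 127 − 1 = 126 = 2 · 3^2 · 7.
(Z/127Z)^× is cyclic (|G| = 126); a cyclic group of order m has exactly φ(d) elements of each order d | m, and none otherwise.
18 = 2 · 3^2 divides 126, and φ(18) = 6.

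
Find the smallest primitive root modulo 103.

5

φ(103) = 103 − 1 = 102 = 2 · 3 · 17.
Test candidates g = 2, 3, … against the prime factors q ∈ {2, 3, 17} of φ(103): g is a generator iff g^(102/q) ≢ 1 for every such q.
g = 2: 2^51 ≡ 1 — hits 1, so not a primitive root.
g = 3: 3^51 ≡ 102; 3^34 ≡ 1 — hits 1, so not a primitive root.
g = 4: 4^51 ≡ 1 — hits 1, so not a primitive root.
g = 5: 5^51 ≡ 102; 5^34 ≡ 56; 5^6 ≡ 72 — none is 1, so 5 is a primitive root.
Hence the least primitive root of 103 is 5.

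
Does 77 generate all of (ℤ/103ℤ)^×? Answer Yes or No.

Yes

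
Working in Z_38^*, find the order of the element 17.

9

ord(17) | φ(38) = φ(2)·φ(19) = 1·18 = 18 = 2 · 3^2.
Divisors of 18: 1, 2, 3, 6, 9, 18.
Test each divisor d:
17^1 ≡ 17 (mod 38)
17^2 ≡ 23 (mod 38)
17^3 ≡ 11 (mod 38)
17^6 ≡ 7 (mod 38)
17^9 ≡ 1 (mod 38) ✓
Therefore the multiplicative order of 17 modulo 38 is 9.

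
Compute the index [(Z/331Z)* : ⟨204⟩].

1

By Lagrange's theorem, ord_331(204) divides φ(331) = 331 − 1 = 330 = 2 · 3 · 5 · 11.
Divisors of 330: 1, 2, 3, 5, 6, 10, 11, 15, 22, 30, 33, 55, 66, 110, 165, 330.
Check 204^d mod 331 for each divisor in increasing order:
204^1 ≡ 204 (mod 331)
204^2 ≡ 241 (mod 331)
204^3 ≡ 176 (mod 331)
204^5 ≡ 48 (mod 331)
204^6 ≡ 193 (mod 331)
204^10 ≡ 318 (mod 331)
204^11 ≡ 327 (mod 331)
204^15 ≡ 38 (mod 331)
204^22 ≡ 16 (mod 331)
204^30 ≡ 120 (mod 331)
204^33 ≡ 267 (mod 331)
204^55 ≡ 300 (mod 331)
204^66 ≡ 124 (mod 331)
204^110 ≡ 299 (mod 331)
204^165 ≡ 330 (mod 331)
204^330 ≡ 1 (mod 331) ✓
So ord_331(204) = 330, hence |⟨204⟩| = 330.
Index = |(Z/331Z)^×| / |⟨204⟩| = 330 / 330 = 1.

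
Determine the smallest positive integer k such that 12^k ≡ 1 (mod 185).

36

Since 12 ∈ (Z/185Z)^×, its order divides φ(185) = φ(5·37) = (5−1)·(37−1) = 4·36 = 144 = 2^4 · 3^2.
Divisors of 144: 1, 2, 3, 4, 6, 8, 9, 12, 16, 18, 24, 36, 48, 72, 144.
Evaluate successive powers at the divisors of 144:
12^1 ≡ 12 (mod 185)
12^2 ≡ 144 (mod 185)
12^3 ≡ 63 (mod 185)
12^4 ≡ 16 (mod 185)
12^6 ≡ 84 (mod 185)
12^8 ≡ 71 (mod 185)
12^9 ≡ 112 (mod 185)
12^12 ≡ 26 (mod 185)
12^16 ≡ 46 (mod 185)
12^18 ≡ 149 (mod 185)
12^24 ≡ 121 (mod 185)
12^36 ≡ 1 (mod 185) ✓
The smallest such exponent is 36, so the order of 12 is 36.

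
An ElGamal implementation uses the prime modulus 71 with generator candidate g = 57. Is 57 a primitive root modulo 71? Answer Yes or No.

No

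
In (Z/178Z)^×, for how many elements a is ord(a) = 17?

0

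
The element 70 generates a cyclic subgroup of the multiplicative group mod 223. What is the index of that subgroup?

1

Since 70 ∈ (Z/223Z)^×, its order divides φ(223) = 223 − 1 = 222 = 2 · 3 · 37.
Divisors of 222: 1, 2, 3, 6, 37, 74, 111, 222.
Check 70^d mod 223 for each divisor in increasing order:
70^1 ≡ 70 (mod 223)
70^2 ≡ 217 (mod 223)
70^3 ≡ 26 (mod 223)
70^6 ≡ 7 (mod 223)
70^37 ≡ 40 (mod 223)
70^74 ≡ 39 (mod 223)
70^111 ≡ 222 (mod 223)
70^222 ≡ 1 (mod 223) ✓
The order of 70 is 222, so the subgroup it generates has 222 elements.
[(Z/223Z)^× : ⟨70⟩] = 222/222 = 1.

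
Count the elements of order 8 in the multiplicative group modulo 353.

φ(353) = 353 − 1 = 352 = 2^5 · 11.
Since (Z/353Z)^× is cyclic of order 352, the number of elements of order d is φ(d) when d | 352 and 0 otherwise.
8 = 2^3 divides 352, and φ(8) = 4.

4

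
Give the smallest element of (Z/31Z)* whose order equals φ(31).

3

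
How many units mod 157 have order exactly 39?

24

φ(157) = 157 − 1 = 156 = 2^2 · 3 · 13.
In a cyclic group of order 156, there are φ(d) elements of order d for each divisor d of 156, and zero for non-divisors.
39 = 3 · 13 divides 156, and φ(39) = 24.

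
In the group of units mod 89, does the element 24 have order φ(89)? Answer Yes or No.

Yes

φ(89) = 89 − 1 = 88 = 2^3 · 11.
Test 24^(88/q) mod 89 for each prime factor q of 88:
24^44 ≡ 88 (mod 89)  [q = 2: ≢ 1 ✓]
24^8 ≡ 78 (mod 89)  [q = 11: ≢ 1 ✓]
Every test exponent gives a nontrivial residue, hence 24 generates the full group.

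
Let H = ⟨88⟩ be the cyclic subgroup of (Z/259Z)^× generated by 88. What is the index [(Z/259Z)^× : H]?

18

ord(88) | φ(259) = φ(7·37) = (7−1)·(37−1) = 6·36 = 216 = 2^3 · 3^3.
Divisors of 216: 1, 2, 3, 4, 6, 8, 9, 12, 18, 24, 27, 36, 54, 72, 108, 216.
Evaluate successive powers at the divisors of 216:
88^1 ≡ 88 (mod 259)
88^2 ≡ 233 (mod 259)
88^3 ≡ 43 (mod 259)
88^4 ≡ 158 (mod 259)
88^6 ≡ 36 (mod 259)
88^8 ≡ 100 (mod 259)
88^9 ≡ 253 (mod 259)
88^12 ≡ 1 (mod 259) ✓
The order of 88 is 12, so the subgroup it generates has 12 elements.
Index = |(Z/259Z)^×| / |⟨88⟩| = 216 / 12 = 18.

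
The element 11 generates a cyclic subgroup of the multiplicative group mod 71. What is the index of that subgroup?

1

The order of 11 must divide φ(71) = 71 − 1 = 70 = 2 · 5 · 7.
Divisors of 70: 1, 2, 5, 7, 10, 14, 35, 70.
Test each divisor d:
11^1 ≡ 11
11^2 ≡ 50
11^5 ≡ 23
11^7 ≡ 14
11^10 ≡ 32
11^14 ≡ 54
11^35 ≡ 70
11^70 ≡ 1
So ord_71(11) = 70, hence |⟨11⟩| = 70.
The index is φ(71) / ord(11) = 70 / 70 = 1.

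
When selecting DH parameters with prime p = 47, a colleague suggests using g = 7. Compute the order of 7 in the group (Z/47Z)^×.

23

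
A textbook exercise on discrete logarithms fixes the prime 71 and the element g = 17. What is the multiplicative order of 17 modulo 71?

10

Since 17 ∈ (Z/71Z)^×, its order divides φ(71) = 71 − 1 = 70 = 2 · 5 · 7.
Divisors of 70: 1, 2, 5, 7, 10, 14, 35, 70.
Test each divisor d:
17^1 ≡ 17 (mod 71)
17^2 ≡ 5 (mod 71)
17^5 ≡ 70 (mod 71)
17^7 ≡ 66 (mod 71)
17^10 ≡ 1 (mod 71) ✓
The smallest such exponent is 10, so the order of 17 is 10.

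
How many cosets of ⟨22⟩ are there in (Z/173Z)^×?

The order of 22 must divide φ(173) = 173 − 1 = 172 = 2^2 · 43.
Divisors of 172: 1, 2, 4, 43, 86, 172.
Test each divisor d:
22^1 ≡ 22
22^2 ≡ 138
22^4 ≡ 14
22^43 ≡ 1
Thus |⟨22⟩| = ord(22) = 43.
The index is φ(173) / ord(22) = 172 / 43 = 4.

4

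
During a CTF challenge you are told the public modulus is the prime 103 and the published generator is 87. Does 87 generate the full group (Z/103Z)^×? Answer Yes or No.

φ(103) = 103 − 1 = 102 = 2 · 3 · 17.
An element g generates (Z/103Z)^× iff g^(102/q) ≢ 1 (mod 103) for each prime q ∈ {2, 3, 17}.
87^51 ≡ 102 (mod 103)  [q = 2: ≢ 1 ✓]
87^34 ≡ 46 (mod 103)  [q = 3: ≢ 1 ✓]
87^6 ≡ 61 (mod 103)  [q = 17: ≢ 1 ✓]
None equal 1, so ord_103(87) = 102: 87 is a primitive root.

Yes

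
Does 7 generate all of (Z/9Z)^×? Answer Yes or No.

No

φ(9) = φ(3^2) = 3·(3−1) = 6 = 2 · 3.
Test 7^(6/q) mod 9 for each prime factor q of 6:
7^3 ≡ 1 (mod 9)  [q = 2: ≡ 1 ✗]
7^2 ≡ 4 (mod 9)  [q = 3: ≢ 1 ✓]
7^3 ≡ 1 shows ord(7) | 3, strictly less than φ(9); not a primitive root.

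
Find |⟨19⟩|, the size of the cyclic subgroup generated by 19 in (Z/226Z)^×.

112

ord(19) | φ(226) = φ(2)·φ(113) = 1·112 = 112 = 2^4 · 7.
Divisors of 112: 1, 2, 4, 7, 8, 14, 16, 28, 56, 112.
Evaluate successive powers at the divisors of 112:
19^1 ≡ 19
19^2 ≡ 135
19^4 ≡ 145
19^7 ≡ 155
19^8 ≡ 7
19^14 ≡ 69
19^16 ≡ 49
19^28 ≡ 15
19^56 ≡ 225
19^112 ≡ 1
Hence ord(19) = 112.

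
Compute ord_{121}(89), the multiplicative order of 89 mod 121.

11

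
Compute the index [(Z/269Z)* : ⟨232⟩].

Since 232 ∈ (Z/269Z)^×, its order divides φ(269) = 269 − 1 = 268 = 2^2 · 67.
Divisors of 268: 1, 2, 4, 67, 134, 268.
Compute 232^d (mod 269) for the divisors d until we hit 1:
232^1 ≡ 232
232^2 ≡ 24
232^4 ≡ 38
232^67 ≡ 268
232^134 ≡ 1
So ord_269(232) = 134, hence |⟨232⟩| = 134.
Index = |(Z/269Z)^×| / |⟨232⟩| = 268 / 134 = 2.

2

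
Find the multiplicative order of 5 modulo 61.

ord(5) | φ(61) = 61 − 1 = 60 = 2^2 · 3 · 5.
Divisors of 60: 1, 2, 3, 4, 5, 6, 10, 12, 15, 20, 30, 60.
Compute 5^d (mod 61) for the divisors d until we hit 1:
5^1 ≡ 5 (mod 61)
5^2 ≡ 25 (mod 61)
5^3 ≡ 3 (mod 61)
5^4 ≡ 15 (mod 61)
5^5 ≡ 14 (mod 61)
5^6 ≡ 9 (mod 61)
5^10 ≡ 13 (mod 61)
5^12 ≡ 20 (mod 61)
5^15 ≡ 60 (mod 61)
5^20 ≡ 47 (mod 61)
5^30 ≡ 1 (mod 61) ✓
Therefore the multiplicative order of 5 modulo 61 is 30.

30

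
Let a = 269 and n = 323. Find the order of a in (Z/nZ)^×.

Since 269 ∈ (Z/323Z)^×, its order divides φ(323) = φ(17·19) = (17−1)·(19−1) = 16·18 = 288 = 2^5 · 3^2.
Divisors of 288: 1, 2, 3, 4, 6, 8, 9, 12, 16, 18, 24, 32, 36, 48, 72, 96, 144, 288.
Test each divisor d:
269^1 ≡ 269
269^2 ≡ 9
269^3 ≡ 160
269^4 ≡ 81
269^6 ≡ 83
269^8 ≡ 101
269^9 ≡ 37
269^12 ≡ 106
269^16 ≡ 188
269^18 ≡ 77
269^24 ≡ 254
269^32 ≡ 137
269^36 ≡ 115
269^48 ≡ 239
269^72 ≡ 305
269^96 ≡ 273
269^144 ≡ 1
The smallest such exponent is 144, so the order of 269 is 144.

144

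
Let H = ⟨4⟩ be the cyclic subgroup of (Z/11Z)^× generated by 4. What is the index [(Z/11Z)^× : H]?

2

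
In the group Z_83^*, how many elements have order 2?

φ(83) = 83 − 1 = 82 = 2 · 41.
Since (Z/83Z)^× is cyclic of order 82, the number of elements of order d is φ(d) when d | 82 and 0 otherwise.
2 | 82, and φ(2) = 2 − 1 = 1.

1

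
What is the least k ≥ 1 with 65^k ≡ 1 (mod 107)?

106

Since 65 ∈ (Z/107Z)^×, its order divides φ(107) = 107 − 1 = 106 = 2 · 53.
Divisors of 106: 1, 2, 53, 106.
Compute 65^d (mod 107) for the divisors d until we hit 1:
65^1 ≡ 65 (mod 107)
65^2 ≡ 52 (mod 107)
65^53 ≡ 106 (mod 107)
65^106 ≡ 1 (mod 107) ✓
Therefore the multiplicative order of 65 modulo 107 is 106.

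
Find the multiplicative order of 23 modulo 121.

By Lagrange's theorem, ord_121(23) divides φ(121) = φ(11^2) = 11·(11−1) = 110 = 2 · 5 · 11.
Divisors of 110: 1, 2, 5, 10, 11, 22, 55, 110.
Evaluate successive powers at the divisors of 110:
23^1 ≡ 23
23^2 ≡ 45
23^5 ≡ 111
23^10 ≡ 100
23^11 ≡ 1
So ord_121(23) = 11.

11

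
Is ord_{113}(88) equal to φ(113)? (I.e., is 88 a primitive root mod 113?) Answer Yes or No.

φ(113) = 113 − 1 = 112 = 2^4 · 7.
It suffices to check that the order of 88 is not a proper divisor of 112: compute 88^(112/q) for q ∈ {2, 7}.
88^56 ≡ 1 (mod 113)  [q = 2: ≡ 1 ✗]
88^16 ≡ 109 (mod 113)  [q = 7: ≢ 1 ✓]
88^56 ≡ 1 shows ord(88) | 56, strictly less than φ(113); not a primitive root.

No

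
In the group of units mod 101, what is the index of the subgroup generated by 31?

ord(31) | φ(101) = 101 − 1 = 100 = 2^2 · 5^2.
Divisors of 100: 1, 2, 4, 5, 10, 20, 25, 50, 100.
Test each divisor d:
31^1 ≡ 31 (mod 101)
31^2 ≡ 52 (mod 101)
31^4 ≡ 78 (mod 101)
31^5 ≡ 95 (mod 101)
31^10 ≡ 36 (mod 101)
31^20 ≡ 84 (mod 101)
31^25 ≡ 1 (mod 101) ✓
The order of 31 is 25, so the subgroup it generates has 25 elements.
Index = |(Z/101Z)^×| / |⟨31⟩| = 100 / 25 = 4.

4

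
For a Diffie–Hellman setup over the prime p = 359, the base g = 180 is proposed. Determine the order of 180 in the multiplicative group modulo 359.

179

Since 180 ∈ (Z/359Z)^×, its order divides φ(359) = 359 − 1 = 358 = 2 · 179.
Divisors of 358: 1, 2, 179, 358.
Check 180^d mod 359 for each divisor in increasing order:
180^1 ≡ 180 (mod 359)
180^2 ≡ 90 (mod 359)
180^179 ≡ 1 (mod 359) ✓
Therefore the multiplicative order of 180 modulo 359 is 179.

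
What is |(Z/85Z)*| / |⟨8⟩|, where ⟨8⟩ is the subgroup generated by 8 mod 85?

8

By Lagrange's theorem, ord_85(8) divides φ(85) = φ(5·17) = (5−1)·(17−1) = 4·16 = 64 = 2^6.
Divisors of 64: 1, 2, 4, 8, 16, 32, 64.
Test each divisor d:
8^1 ≡ 8 (mod 85)
8^2 ≡ 64 (mod 85)
8^4 ≡ 16 (mod 85)
8^8 ≡ 1 (mod 85) ✓
Thus |⟨8⟩| = ord(8) = 8.
Index = |(Z/85Z)^×| / |⟨8⟩| = 64 / 8 = 8.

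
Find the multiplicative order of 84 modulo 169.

156

ord(84) | φ(169) = φ(13^2) = 13·(13−1) = 156 = 2^2 · 3 · 13.
Divisors of 156: 1, 2, 3, 4, 6, 12, 13, 26, 39, 52, 78, 156.
Check 84^d mod 169 for each divisor in increasing order:
84^1 ≡ 84 (mod 169)
84^2 ≡ 127 (mod 169)
84^3 ≡ 21 (mod 169)
84^4 ≡ 74 (mod 169)
84^6 ≡ 103 (mod 169)
84^12 ≡ 131 (mod 169)
84^13 ≡ 19 (mod 169)
84^26 ≡ 23 (mod 169)
84^39 ≡ 99 (mod 169)
84^52 ≡ 22 (mod 169)
84^78 ≡ 168 (mod 169)
84^156 ≡ 1 (mod 169) ✓
Hence ord(84) = 156.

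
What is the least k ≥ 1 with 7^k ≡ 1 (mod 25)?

4

Since 7 ∈ (Z/25Z)^×, its order divides φ(25) = φ(5^2) = 5·(5−1) = 20 = 2^2 · 5.
Divisors of 20: 1, 2, 4, 5, 10, 20.
Test each divisor d:
7^1 ≡ 7 (mod 25)
7^2 ≡ 24 (mod 25)
7^4 ≡ 1 (mod 25) ✓
The smallest such exponent is 4, so the order of 7 is 4.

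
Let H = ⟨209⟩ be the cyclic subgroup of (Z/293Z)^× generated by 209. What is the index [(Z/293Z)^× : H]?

Since 209 ∈ (Z/293Z)^×, its order divides φ(293) = 293 − 1 = 292 = 2^2 · 73.
Divisors of 292: 1, 2, 4, 73, 146, 292.
Evaluate successive powers at the divisors of 292:
209^1 ≡ 209
209^2 ≡ 24
209^4 ≡ 283
209^73 ≡ 292
209^146 ≡ 1
The order of 209 is 146, so the subgroup it generates has 146 elements.
Index = |(Z/293Z)^×| / |⟨209⟩| = 292 / 146 = 2.

2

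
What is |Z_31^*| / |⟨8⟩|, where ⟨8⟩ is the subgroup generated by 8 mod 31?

By Lagrange's theorem, ord_31(8) divides φ(31) = 31 − 1 = 30 = 2 · 3 · 5.
Divisors of 30: 1, 2, 3, 5, 6, 10, 15, 30.
Compute 8^d (mod 31) for the divisors d until we hit 1:
8^1 ≡ 8 (mod 31)
8^2 ≡ 2 (mod 31)
8^3 ≡ 16 (mod 31)
8^5 ≡ 1 (mod 31) ✓
So ord_31(8) = 5, hence |⟨8⟩| = 5.
[(Z/31Z)^× : ⟨8⟩] = 30/5 = 6.

6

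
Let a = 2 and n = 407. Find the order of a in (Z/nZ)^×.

The order of 2 must divide φ(407) = φ(11·37) = (11−1)·(37−1) = 10·36 = 360 = 2^3 · 3^2 · 5.
Divisors of 360: 1, 2, 3, 4, 5, 6, 8, 9, 10, 12, 15, 18, 20, 24, 30, 36, 40, 45, 60, 72, 90, 120, 180, 360.
Test each divisor d:
2^1 ≡ 2 (mod 407)
2^2 ≡ 4 (mod 407)
2^3 ≡ 8 (mod 407)
2^4 ≡ 16 (mod 407)
2^5 ≡ 32 (mod 407)
2^6 ≡ 64 (mod 407)
2^8 ≡ 256 (mod 407)
2^9 ≡ 105 (mod 407)
2^10 ≡ 210 (mod 407)
2^12 ≡ 26 (mod 407)
2^15 ≡ 208 (mod 407)
2^18 ≡ 36 (mod 407)
2^20 ≡ 144 (mod 407)
2^24 ≡ 269 (mod 407)
2^30 ≡ 122 (mod 407)
2^36 ≡ 75 (mod 407)
2^40 ≡ 386 (mod 407)
2^45 ≡ 142 (mod 407)
2^60 ≡ 232 (mod 407)
2^72 ≡ 334 (mod 407)
2^90 ≡ 221 (mod 407)
2^120 ≡ 100 (mod 407)
2^180 ≡ 1 (mod 407) ✓
The smallest such exponent is 180, so the order of 2 is 180.

180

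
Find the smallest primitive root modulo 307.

φ(307) = 307 − 1 = 306 = 2 · 3^2 · 17.
g is a primitive root iff g^(306/q) ≢ 1 (mod 307) for each prime q ∈ {2, 3, 17}.
g = 2: 2^153 ≡ 306; 2^102 ≡ 1 — hits 1, so not a primitive root.
g = 3: 3^153 ≡ 306; 3^102 ≡ 1 — hits 1, so not a primitive root.
g = 4: 4^153 ≡ 1 — hits 1, so not a primitive root.
g = 5: 5^153 ≡ 306; 5^102 ≡ 289; 5^18 ≡ 81 — none is 1, so 5 is a primitive root.
So 5 is the smallest generator of (Z/307Z)^×.

5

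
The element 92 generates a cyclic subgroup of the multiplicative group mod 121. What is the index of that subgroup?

The order of 92 must divide φ(121) = φ(11^2) = 11·(11−1) = 110 = 2 · 5 · 11.
Divisors of 110: 1, 2, 5, 10, 11, 22, 55, 110.
Compute 92^d (mod 121) for the divisors d until we hit 1:
92^1 ≡ 92
92^2 ≡ 115
92^5 ≡ 45
92^10 ≡ 89
92^11 ≡ 81
92^22 ≡ 27
92^55 ≡ 1
The order of 92 is 55, so the subgroup it generates has 55 elements.
[(Z/121Z)^× : ⟨92⟩] = 110/55 = 2.

2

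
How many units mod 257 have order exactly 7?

0

φ(257) = 257 − 1 = 256 = 2^8.
In a cyclic group of order 256, there are φ(d) elements of order d for each divisor d of 256, and zero for non-divisors.
Here 256 is not a multiple of 7, so there are no elements of order 7.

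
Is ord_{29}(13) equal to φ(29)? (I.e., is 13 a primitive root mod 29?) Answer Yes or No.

No

φ(29) = 29 − 1 = 28 = 2^2 · 7.
An element g generates (Z/29Z)^× iff g^(28/q) ≢ 1 (mod 29) for each prime q ∈ {2, 7}.
13^14 ≡ 1 (mod 29)  [q = 2: ≡ 1 ✗]
13^4 ≡ 25 (mod 29)  [q = 7: ≢ 1 ✓]
13^14 ≡ 1 shows ord(13) | 14, strictly less than φ(29); not a primitive root.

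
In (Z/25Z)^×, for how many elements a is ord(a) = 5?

φ(25) = φ(5^2) = 5·(5−1) = 20 = 2^2 · 5.
Since (Z/25Z)^× is cyclic of order 20, the number of elements of order d is φ(d) when d | 20 and 0 otherwise.
5 | 20, and φ(5) = 5 − 1 = 4.

4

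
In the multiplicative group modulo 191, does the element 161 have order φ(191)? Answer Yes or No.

No

φ(191) = 191 − 1 = 190 = 2 · 5 · 19.
It suffices to check that the order of 161 is not a proper divisor of 190: compute 161^(190/q) for q ∈ {2, 5, 19}.
161^95 ≡ 190 (mod 191)  [q = 2: ≢ 1 ✓]
161^38 ≡ 1 (mod 191)  [q = 5: ≡ 1 ✗]
161^10 ≡ 52 (mod 191)  [q = 19: ≢ 1 ✓]
The check at q = 5 fails, so 161 generates a proper subgroup.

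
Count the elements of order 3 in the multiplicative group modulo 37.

φ(37) = 37 − 1 = 36 = 2^2 · 3^2.
(Z/37Z)^× is cyclic (|G| = 36); a cyclic group of order m has exactly φ(d) elements of each order d | m, and none otherwise.
3 | 36, and φ(3) = 3 − 1 = 2.

2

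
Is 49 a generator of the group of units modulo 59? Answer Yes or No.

No

φ(59) = 59 − 1 = 58 = 2 · 29.
Test 49^(58/q) mod 59 for each prime factor q of 58:
49^29 ≡ 1 (mod 59)  [q = 2: ≡ 1 ✗]
49^2 ≡ 41 (mod 59)  [q = 29: ≢ 1 ✓]
Since 49^29 ≡ 1, the order of 49 divides 29 < 58, so 49 is not a primitive root.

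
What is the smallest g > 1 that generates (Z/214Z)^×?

5

φ(214) = φ(2)·φ(107) = 1·106 = 106 = 2 · 53.
Test candidates g = 2, 3, … against the prime factors q ∈ {2, 53} of φ(214): g is a generator iff g^(106/q) ≢ 1 for every such q.
g = 2: gcd(2, 214) = 2 > 1, not a unit — skip.
g = 3: 3^53 ≡ 1 — hits 1, so not a primitive root.
g = 4: gcd(4, 214) = 2 > 1, not a unit — skip.
g = 5: 5^53 ≡ 213; 5^2 ≡ 25 — none is 1, so 5 is a primitive root.
So 5 is the smallest generator of (Z/214Z)^×.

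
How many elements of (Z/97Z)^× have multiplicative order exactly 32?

16

φ(97) = 97 − 1 = 96 = 2^5 · 3.
(Z/97Z)^× is cyclic (|G| = 96); a cyclic group of order m has exactly φ(d) elements of each order d | m, and none otherwise.
32 = 2^5 divides 96, and φ(32) = 16.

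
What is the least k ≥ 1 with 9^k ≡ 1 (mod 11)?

5

The order of 9 must divide φ(11) = 11 − 1 = 10 = 2 · 5.
Divisors of 10: 1, 2, 5, 10.
Check 9^d mod 11 for each divisor in increasing order:
9^1 ≡ 9 (mod 11)
9^2 ≡ 4 (mod 11)
9^5 ≡ 1 (mod 11) ✓
Therefore the multiplicative order of 9 modulo 11 is 5.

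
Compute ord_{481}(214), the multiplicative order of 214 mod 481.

12

ord(214) | φ(481) = φ(13·37) = (13−1)·(37−1) = 12·36 = 432 = 2^4 · 3^3.
Divisors of 432: 1, 2, 3, 4, 6, 8, 9, 12, 16, 18, 24, 27, 36, 48, 54, 72, 108, 144, 216, 432.
Compute 214^d (mod 481) for the divisors d until we hit 1:
214^1 ≡ 214
214^2 ≡ 101
214^3 ≡ 450
214^4 ≡ 100
214^6 ≡ 480
214^8 ≡ 380
214^9 ≡ 31
214^12 ≡ 1
Hence ord(214) = 12.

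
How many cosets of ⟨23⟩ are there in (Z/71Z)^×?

5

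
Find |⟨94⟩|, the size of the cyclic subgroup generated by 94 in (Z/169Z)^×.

39

By Lagrange's theorem, ord_169(94) divides φ(169) = φ(13^2) = 13·(13−1) = 156 = 2^2 · 3 · 13.
Divisors of 156: 1, 2, 3, 4, 6, 12, 13, 26, 39, 52, 78, 156.
Test each divisor d:
94^1 ≡ 94 (mod 169)
94^2 ≡ 48 (mod 169)
94^3 ≡ 118 (mod 169)
94^4 ≡ 107 (mod 169)
94^6 ≡ 66 (mod 169)
94^12 ≡ 131 (mod 169)
94^13 ≡ 146 (mod 169)
94^26 ≡ 22 (mod 169)
94^39 ≡ 1 (mod 169) ✓
Hence ord(94) = 39.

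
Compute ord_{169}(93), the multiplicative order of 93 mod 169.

By Lagrange's theorem, ord_169(93) divides φ(169) = φ(13^2) = 13·(13−1) = 156 = 2^2 · 3 · 13.
Divisors of 156: 1, 2, 3, 4, 6, 12, 13, 26, 39, 52, 78, 156.
Test each divisor d:
93^1 ≡ 93
93^2 ≡ 30
93^3 ≡ 86
93^4 ≡ 55
93^6 ≡ 129
93^12 ≡ 79
93^13 ≡ 80
93^26 ≡ 147
93^39 ≡ 99
93^52 ≡ 146
93^78 ≡ 168
93^156 ≡ 1
Therefore the multiplicative order of 93 modulo 169 is 156.

156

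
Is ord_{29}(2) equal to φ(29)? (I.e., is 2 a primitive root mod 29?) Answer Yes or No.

φ(29) = 29 − 1 = 28 = 2^2 · 7.
An element g generates (Z/29Z)^× iff g^(28/q) ≢ 1 (mod 29) for each prime q ∈ {2, 7}.
2^14 ≡ 28 (mod 29)  [q = 2: ≢ 1 ✓]
2^4 ≡ 16 (mod 29)  [q = 7: ≢ 1 ✓]
None equal 1, so ord_29(2) = 28: 2 is a primitive root.

Yes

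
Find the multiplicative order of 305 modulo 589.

ord(305) | φ(589) = φ(19·31) = (19−1)·(31−1) = 18·30 = 540 = 2^2 · 3^3 · 5.
Divisors of 540: 1, 2, 3, 4, 5, 6, 9, 10, 12, 15, 18, 20, 27, 30, 36, 45, 54, 60, 90, 108, 135, 180, 270, 540.
Evaluate successive powers at the divisors of 540:
305^1 ≡ 305 (mod 589)
305^2 ≡ 552 (mod 589)
305^3 ≡ 495 (mod 589)
305^4 ≡ 191 (mod 589)
305^5 ≡ 533 (mod 589)
305^6 ≡ 1 (mod 589) ✓
So ord_589(305) = 6.

6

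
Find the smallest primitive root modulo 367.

6

φ(367) = 367 − 1 = 366 = 2 · 3 · 61.
Test candidates g = 2, 3, … against the prime factors q ∈ {2, 3, 61} of φ(367): g is a generator iff g^(366/q) ≢ 1 for every such q.
g = 2: 2^183 ≡ 1 — hits 1, so not a primitive root.
g = 3: 3^183 ≡ 366; 3^122 ≡ 1 — hits 1, so not a primitive root.
g = 4: 4^183 ≡ 1 — hits 1, so not a primitive root.
g = 5: 5^183 ≡ 366; 5^122 ≡ 1 — hits 1, so not a primitive root.
g = 6: 6^183 ≡ 366; 6^122 ≡ 283; 6^6 ≡ 47 — none is 1, so 6 is a primitive root.
So 6 is the smallest generator of (Z/367Z)^×.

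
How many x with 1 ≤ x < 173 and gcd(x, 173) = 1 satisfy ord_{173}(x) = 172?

84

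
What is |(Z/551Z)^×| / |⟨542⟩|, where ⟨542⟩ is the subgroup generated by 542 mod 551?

4

ord(542) | φ(551) = φ(19·29) = (19−1)·(29−1) = 18·28 = 504 = 2^3 · 3^2 · 7.
Divisors of 504: 1, 2, 3, 4, 6, 7, 8, 9, 12, 14, 18, 21, 24, 28, 36, 42, 56, 63, 72, 84, 126, 168, 252, 504.
Check 542^d mod 551 for each divisor in increasing order:
542^1 ≡ 542 (mod 551)
542^2 ≡ 81 (mod 551)
542^3 ≡ 373 (mod 551)
542^4 ≡ 500 (mod 551)
542^6 ≡ 277 (mod 551)
542^7 ≡ 262 (mod 551)
542^8 ≡ 397 (mod 551)
542^9 ≡ 284 (mod 551)
542^12 ≡ 140 (mod 551)
542^14 ≡ 320 (mod 551)
542^18 ≡ 210 (mod 551)
542^21 ≡ 88 (mod 551)
542^24 ≡ 315 (mod 551)
542^28 ≡ 465 (mod 551)
542^36 ≡ 20 (mod 551)
542^42 ≡ 30 (mod 551)
542^56 ≡ 233 (mod 551)
542^63 ≡ 436 (mod 551)
542^72 ≡ 400 (mod 551)
542^84 ≡ 349 (mod 551)
542^126 ≡ 1 (mod 551) ✓
Thus |⟨542⟩| = ord(542) = 126.
Index = |(Z/551Z)^×| / |⟨542⟩| = 504 / 126 = 4.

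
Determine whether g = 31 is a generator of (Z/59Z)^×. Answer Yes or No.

φ(59) = 59 − 1 = 58 = 2 · 29.
It suffices to check that the order of 31 is not a proper divisor of 58: compute 31^(58/q) for q ∈ {2, 29}.
31^29 ≡ 58 (mod 59)  [q = 2: ≢ 1 ✓]
31^2 ≡ 17 (mod 59)  [q = 29: ≢ 1 ✓]
Every test exponent gives a nontrivial residue, hence 31 generates the full group.

Yes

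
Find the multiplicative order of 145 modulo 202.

20

ord(145) | φ(202) = φ(2)·φ(101) = 1·100 = 100 = 2^2 · 5^2.
Divisors of 100: 1, 2, 4, 5, 10, 20, 25, 50, 100.
Check 145^d mod 202 for each divisor in increasing order:
145^1 ≡ 145 (mod 202)
145^2 ≡ 17 (mod 202)
145^4 ≡ 87 (mod 202)
145^5 ≡ 91 (mod 202)
145^10 ≡ 201 (mod 202)
145^20 ≡ 1 (mod 202) ✓
Hence ord(145) = 20.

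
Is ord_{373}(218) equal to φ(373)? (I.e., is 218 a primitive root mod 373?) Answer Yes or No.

Yes

φ(373) = 373 − 1 = 372 = 2^2 · 3 · 31.
It suffices to check that the order of 218 is not a proper divisor of 372: compute 218^(372/q) for q ∈ {2, 3, 31}.
218^186 ≡ 372 (mod 373)  [q = 2: ≢ 1 ✓]
218^124 ≡ 284 (mod 373)  [q = 3: ≢ 1 ✓]
218^12 ≡ 215 (mod 373)  [q = 31: ≢ 1 ✓]
All checks pass, so 218 has order 372 and is a primitive root modulo 373.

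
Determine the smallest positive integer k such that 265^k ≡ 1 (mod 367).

366

ord(265) | φ(367) = 367 − 1 = 366 = 2 · 3 · 61.
Divisors of 366: 1, 2, 3, 6, 61, 122, 183, 366.
Compute 265^d (mod 367) for the divisors d until we hit 1:
265^1 ≡ 265 (mod 367)
265^2 ≡ 128 (mod 367)
265^3 ≡ 156 (mod 367)
265^6 ≡ 114 (mod 367)
265^61 ≡ 84 (mod 367)
265^122 ≡ 83 (mod 367)
265^183 ≡ 366 (mod 367)
265^366 ≡ 1 (mod 367) ✓
So ord_367(265) = 366.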